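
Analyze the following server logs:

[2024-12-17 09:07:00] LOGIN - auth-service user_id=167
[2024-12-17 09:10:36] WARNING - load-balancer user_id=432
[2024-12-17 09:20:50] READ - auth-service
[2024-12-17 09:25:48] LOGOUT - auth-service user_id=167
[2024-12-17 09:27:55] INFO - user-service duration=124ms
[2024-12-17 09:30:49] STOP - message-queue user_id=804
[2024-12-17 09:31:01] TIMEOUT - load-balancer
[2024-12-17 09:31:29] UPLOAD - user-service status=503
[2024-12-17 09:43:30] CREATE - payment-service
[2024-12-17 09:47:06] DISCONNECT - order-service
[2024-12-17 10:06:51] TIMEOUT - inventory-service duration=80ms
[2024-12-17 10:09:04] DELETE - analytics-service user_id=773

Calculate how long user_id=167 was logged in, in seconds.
1128

To calculate session duration:

1. Find LOGIN event for user_id=167: 2024-12-17 09:07:00
2. Find LOGOUT event for user_id=167: 2024-12-17 09:25:48
3. Session duration: 2024-12-17 09:25:48 - 2024-12-17 09:07:00 = 1128 seconds (18 minutes)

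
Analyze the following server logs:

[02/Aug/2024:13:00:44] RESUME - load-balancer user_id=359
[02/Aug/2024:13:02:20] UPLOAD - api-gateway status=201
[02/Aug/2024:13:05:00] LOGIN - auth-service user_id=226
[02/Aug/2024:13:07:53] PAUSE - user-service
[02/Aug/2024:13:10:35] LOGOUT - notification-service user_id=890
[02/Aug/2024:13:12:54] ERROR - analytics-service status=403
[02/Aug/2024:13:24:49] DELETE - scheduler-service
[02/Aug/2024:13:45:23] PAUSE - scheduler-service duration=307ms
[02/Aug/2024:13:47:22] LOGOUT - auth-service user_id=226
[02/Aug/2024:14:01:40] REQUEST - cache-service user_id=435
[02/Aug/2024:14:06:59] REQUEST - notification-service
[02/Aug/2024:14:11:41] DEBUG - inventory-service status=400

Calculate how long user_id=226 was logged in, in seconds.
2542

To calculate session duration:

1. Find LOGIN event for user_id=226: 02/Aug/2024:13:05:00
2. Find LOGOUT event for user_id=226: 02/Aug/2024:13:47:22
3. Session duration: 02/Aug/2024:13:47:22 - 02/Aug/2024:13:05:00 = 2542 seconds (42 minutes)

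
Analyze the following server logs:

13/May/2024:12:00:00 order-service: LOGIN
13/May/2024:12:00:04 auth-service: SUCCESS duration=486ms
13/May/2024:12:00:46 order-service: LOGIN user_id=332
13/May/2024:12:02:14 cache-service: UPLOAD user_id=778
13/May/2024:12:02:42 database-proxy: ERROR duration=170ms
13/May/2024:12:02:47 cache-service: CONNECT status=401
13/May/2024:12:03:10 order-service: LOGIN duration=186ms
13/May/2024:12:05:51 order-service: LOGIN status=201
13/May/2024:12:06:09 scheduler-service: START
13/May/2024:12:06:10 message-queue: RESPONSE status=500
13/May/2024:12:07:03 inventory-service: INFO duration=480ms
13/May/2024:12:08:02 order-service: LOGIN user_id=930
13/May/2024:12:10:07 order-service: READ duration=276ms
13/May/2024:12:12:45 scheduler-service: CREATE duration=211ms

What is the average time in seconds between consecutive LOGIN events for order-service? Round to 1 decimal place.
120.5

To calculate average interval:

1. Find all LOGIN events for order-service in order
2. Calculate time gaps between consecutive events
3. Compute mean of gaps: 482 / 4 = 120.5 seconds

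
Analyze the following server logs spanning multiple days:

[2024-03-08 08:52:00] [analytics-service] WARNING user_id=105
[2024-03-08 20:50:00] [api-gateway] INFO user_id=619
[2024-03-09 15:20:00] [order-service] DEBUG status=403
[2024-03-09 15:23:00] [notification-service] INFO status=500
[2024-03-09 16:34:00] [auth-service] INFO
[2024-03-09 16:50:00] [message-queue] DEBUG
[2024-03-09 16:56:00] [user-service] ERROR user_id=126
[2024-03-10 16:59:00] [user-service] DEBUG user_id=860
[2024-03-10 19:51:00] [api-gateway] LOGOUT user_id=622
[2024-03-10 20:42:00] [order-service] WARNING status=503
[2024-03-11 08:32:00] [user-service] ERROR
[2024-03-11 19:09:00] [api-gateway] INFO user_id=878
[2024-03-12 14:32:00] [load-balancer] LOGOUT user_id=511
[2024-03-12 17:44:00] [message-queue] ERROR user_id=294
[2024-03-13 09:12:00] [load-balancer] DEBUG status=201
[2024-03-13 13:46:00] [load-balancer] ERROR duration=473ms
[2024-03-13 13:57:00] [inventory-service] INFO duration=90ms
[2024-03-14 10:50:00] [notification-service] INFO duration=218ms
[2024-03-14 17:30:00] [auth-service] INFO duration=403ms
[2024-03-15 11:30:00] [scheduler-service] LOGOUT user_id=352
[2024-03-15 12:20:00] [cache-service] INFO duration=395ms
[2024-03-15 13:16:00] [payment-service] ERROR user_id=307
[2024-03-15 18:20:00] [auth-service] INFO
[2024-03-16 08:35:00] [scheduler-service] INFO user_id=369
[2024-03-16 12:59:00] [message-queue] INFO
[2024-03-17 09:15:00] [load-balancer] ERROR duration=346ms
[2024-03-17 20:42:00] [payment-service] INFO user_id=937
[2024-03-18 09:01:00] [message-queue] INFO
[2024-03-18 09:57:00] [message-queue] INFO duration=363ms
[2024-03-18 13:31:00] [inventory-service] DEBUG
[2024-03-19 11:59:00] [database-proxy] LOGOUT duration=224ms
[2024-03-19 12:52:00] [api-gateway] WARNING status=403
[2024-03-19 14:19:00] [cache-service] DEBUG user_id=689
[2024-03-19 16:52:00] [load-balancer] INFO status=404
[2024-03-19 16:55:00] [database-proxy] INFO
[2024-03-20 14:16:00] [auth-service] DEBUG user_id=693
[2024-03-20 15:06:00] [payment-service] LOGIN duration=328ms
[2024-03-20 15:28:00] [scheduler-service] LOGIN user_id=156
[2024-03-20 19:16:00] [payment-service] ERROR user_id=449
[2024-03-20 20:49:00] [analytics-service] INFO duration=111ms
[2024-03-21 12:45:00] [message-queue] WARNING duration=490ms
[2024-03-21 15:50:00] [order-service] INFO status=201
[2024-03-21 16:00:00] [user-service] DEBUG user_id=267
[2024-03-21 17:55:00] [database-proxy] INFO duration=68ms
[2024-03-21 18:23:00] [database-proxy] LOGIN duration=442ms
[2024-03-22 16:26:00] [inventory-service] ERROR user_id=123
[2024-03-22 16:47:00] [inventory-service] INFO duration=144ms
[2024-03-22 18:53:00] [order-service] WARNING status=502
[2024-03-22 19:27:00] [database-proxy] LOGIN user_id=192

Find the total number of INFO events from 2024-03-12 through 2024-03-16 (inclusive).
7

To filter by date range:

1. Date range: 2024-03-12 through 2024-03-16, both dates inclusive
2. Filter for INFO events whose date falls in this range
3. Count matching events: 7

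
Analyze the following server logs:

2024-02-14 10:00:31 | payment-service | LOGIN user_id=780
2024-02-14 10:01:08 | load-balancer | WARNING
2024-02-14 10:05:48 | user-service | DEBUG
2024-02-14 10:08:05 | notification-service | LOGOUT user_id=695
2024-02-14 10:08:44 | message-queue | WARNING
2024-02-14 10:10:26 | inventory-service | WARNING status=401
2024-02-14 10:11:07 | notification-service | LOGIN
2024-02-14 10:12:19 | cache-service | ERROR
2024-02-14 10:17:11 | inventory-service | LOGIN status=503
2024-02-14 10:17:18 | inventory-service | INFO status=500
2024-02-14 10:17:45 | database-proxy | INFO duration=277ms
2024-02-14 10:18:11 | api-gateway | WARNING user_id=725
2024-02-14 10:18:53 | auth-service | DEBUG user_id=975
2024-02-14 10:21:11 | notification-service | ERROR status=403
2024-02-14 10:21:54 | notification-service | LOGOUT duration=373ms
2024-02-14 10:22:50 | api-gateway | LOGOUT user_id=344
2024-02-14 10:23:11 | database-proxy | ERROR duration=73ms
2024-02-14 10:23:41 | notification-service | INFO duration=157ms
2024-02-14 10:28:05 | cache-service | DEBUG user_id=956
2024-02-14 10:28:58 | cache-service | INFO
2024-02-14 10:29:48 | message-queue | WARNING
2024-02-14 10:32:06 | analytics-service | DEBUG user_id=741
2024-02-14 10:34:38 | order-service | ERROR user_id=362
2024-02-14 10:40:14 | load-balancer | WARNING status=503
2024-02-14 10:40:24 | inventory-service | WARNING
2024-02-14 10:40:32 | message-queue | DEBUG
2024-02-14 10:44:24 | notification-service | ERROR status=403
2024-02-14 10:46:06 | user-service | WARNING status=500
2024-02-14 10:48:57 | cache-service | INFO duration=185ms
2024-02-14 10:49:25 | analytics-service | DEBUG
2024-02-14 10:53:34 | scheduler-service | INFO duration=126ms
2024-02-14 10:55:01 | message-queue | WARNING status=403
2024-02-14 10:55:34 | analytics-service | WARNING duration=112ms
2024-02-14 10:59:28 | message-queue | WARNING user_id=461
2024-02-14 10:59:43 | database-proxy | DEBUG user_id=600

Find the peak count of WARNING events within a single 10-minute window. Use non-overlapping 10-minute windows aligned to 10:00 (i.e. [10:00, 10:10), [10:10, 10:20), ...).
3

To find the burst window:

1. Divide the log period into non-overlapping 10-minute windows starting at 10:00
2. Count WARNING events in each window
3. Find the window with maximum count
4. Maximum events in a window: 3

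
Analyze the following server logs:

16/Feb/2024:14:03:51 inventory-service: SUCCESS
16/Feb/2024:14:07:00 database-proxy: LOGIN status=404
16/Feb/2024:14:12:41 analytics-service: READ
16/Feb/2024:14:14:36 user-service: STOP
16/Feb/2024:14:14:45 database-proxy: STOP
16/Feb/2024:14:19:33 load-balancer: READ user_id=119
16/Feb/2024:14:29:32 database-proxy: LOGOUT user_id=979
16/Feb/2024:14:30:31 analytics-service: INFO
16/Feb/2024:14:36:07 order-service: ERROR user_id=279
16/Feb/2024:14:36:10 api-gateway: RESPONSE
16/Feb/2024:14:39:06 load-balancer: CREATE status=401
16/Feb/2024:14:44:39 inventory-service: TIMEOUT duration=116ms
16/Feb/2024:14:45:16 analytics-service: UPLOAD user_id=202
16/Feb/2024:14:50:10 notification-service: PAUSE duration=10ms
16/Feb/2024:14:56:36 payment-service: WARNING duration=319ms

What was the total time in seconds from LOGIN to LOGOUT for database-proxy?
1352

To calculate state duration:

1. Find LOGIN event for database-proxy: 16/Feb/2024:14:07:00
2. Find LOGOUT event for database-proxy: 16/Feb/2024:14:29:32
3. Calculate duration: 16/Feb/2024:14:29:32 - 16/Feb/2024:14:07:00 = 1352 seconds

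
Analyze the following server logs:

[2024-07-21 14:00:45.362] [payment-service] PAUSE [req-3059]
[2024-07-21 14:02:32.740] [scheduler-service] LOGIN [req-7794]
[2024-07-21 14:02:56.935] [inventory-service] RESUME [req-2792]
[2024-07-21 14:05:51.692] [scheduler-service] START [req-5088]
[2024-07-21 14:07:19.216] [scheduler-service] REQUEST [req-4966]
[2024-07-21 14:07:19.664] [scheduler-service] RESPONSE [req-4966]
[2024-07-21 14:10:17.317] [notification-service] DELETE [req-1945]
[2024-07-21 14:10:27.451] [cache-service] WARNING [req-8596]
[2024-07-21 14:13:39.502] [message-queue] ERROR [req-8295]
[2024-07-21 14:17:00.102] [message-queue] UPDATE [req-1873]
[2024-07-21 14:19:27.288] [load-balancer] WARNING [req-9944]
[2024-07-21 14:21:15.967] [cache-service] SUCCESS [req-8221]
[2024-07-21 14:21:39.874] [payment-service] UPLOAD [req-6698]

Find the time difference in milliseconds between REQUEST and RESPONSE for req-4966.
448

To calculate latency:

1. Find REQUEST with id req-4966: 2024-07-21 14:07:19.216
2. Find RESPONSE with id req-4966: 2024-07-21 14:07:19.664
3. Latency: 2024-07-21 14:07:19.664 - 2024-07-21 14:07:19.216 = 448ms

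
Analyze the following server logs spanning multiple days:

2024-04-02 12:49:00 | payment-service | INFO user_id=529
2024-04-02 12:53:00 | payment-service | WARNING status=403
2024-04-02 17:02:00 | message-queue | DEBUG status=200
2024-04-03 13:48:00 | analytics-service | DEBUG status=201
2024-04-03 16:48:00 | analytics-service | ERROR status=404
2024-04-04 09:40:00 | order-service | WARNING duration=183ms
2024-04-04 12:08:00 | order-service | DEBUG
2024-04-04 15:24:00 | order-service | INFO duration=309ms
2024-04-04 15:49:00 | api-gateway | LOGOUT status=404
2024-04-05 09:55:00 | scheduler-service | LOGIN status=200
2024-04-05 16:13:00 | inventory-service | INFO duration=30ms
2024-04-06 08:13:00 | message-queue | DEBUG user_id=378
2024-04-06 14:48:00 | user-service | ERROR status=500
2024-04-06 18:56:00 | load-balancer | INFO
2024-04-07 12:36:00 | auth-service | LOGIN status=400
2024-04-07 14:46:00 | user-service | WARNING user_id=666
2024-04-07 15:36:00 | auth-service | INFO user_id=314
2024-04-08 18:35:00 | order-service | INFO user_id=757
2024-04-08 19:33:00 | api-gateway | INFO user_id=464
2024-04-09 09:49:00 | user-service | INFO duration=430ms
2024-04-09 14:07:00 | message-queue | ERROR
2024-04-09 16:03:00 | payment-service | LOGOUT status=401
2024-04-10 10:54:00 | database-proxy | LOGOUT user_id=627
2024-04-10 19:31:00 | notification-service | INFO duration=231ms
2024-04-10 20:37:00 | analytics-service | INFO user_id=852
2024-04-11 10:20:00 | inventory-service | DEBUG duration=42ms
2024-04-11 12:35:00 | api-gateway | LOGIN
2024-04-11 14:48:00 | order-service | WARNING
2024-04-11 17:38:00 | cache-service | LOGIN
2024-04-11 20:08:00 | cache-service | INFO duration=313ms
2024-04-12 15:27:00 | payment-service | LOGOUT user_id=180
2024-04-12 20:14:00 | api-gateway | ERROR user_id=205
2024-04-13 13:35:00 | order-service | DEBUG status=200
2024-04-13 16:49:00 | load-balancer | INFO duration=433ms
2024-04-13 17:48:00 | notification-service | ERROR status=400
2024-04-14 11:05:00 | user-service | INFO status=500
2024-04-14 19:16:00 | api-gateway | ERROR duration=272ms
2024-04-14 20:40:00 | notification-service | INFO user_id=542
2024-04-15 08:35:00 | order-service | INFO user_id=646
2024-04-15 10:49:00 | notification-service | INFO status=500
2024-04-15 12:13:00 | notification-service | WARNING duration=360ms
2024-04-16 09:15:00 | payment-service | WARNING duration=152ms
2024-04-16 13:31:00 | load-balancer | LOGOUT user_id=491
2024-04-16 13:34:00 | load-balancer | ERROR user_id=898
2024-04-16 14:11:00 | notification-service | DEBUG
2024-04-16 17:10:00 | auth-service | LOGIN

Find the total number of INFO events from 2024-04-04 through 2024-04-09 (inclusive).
7

To filter by date range:

1. Date range: 2024-04-04 through 2024-04-09, both dates inclusive
2. Filter for INFO events whose date falls in this range
3. Count matching events: 7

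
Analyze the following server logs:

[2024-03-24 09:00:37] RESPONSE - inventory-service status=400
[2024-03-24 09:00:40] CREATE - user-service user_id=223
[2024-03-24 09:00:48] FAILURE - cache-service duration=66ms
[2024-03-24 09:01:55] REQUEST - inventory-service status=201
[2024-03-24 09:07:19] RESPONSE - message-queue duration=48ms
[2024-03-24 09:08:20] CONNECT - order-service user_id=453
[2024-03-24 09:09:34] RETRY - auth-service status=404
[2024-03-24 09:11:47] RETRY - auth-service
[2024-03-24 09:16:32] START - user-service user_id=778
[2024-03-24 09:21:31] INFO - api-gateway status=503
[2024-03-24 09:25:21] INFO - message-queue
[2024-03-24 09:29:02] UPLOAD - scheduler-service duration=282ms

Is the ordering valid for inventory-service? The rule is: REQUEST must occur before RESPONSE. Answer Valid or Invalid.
Invalid

To validate ordering:

1. Required order: REQUEST → RESPONSE
2. Rule: REQUEST must occur before RESPONSE
3. Check actual order of events for inventory-service
4. Result: Invalid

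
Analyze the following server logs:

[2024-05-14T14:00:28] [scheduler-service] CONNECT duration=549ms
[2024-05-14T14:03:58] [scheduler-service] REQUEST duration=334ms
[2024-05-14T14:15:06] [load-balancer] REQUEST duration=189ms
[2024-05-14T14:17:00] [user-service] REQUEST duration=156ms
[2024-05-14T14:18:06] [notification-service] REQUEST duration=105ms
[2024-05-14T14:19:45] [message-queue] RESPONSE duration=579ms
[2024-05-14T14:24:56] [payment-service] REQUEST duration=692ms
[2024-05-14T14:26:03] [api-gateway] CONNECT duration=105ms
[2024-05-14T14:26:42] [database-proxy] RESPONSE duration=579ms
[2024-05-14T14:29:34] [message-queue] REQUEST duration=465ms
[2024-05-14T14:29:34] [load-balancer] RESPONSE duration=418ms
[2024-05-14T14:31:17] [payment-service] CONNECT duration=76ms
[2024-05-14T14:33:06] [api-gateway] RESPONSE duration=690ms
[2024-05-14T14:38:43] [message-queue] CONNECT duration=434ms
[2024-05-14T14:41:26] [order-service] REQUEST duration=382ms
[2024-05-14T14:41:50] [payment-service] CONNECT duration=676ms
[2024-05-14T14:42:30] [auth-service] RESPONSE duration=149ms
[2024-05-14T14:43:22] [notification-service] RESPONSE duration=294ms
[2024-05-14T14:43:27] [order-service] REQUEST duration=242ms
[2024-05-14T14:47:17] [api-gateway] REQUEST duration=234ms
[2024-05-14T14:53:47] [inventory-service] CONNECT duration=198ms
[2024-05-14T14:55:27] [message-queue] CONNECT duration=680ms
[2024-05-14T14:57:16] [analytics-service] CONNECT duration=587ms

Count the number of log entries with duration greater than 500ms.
8

To count timeouts:

1. Threshold: 500ms
2. Extract duration from each log entry
3. Count entries where duration > 500
4. Timeout count: 8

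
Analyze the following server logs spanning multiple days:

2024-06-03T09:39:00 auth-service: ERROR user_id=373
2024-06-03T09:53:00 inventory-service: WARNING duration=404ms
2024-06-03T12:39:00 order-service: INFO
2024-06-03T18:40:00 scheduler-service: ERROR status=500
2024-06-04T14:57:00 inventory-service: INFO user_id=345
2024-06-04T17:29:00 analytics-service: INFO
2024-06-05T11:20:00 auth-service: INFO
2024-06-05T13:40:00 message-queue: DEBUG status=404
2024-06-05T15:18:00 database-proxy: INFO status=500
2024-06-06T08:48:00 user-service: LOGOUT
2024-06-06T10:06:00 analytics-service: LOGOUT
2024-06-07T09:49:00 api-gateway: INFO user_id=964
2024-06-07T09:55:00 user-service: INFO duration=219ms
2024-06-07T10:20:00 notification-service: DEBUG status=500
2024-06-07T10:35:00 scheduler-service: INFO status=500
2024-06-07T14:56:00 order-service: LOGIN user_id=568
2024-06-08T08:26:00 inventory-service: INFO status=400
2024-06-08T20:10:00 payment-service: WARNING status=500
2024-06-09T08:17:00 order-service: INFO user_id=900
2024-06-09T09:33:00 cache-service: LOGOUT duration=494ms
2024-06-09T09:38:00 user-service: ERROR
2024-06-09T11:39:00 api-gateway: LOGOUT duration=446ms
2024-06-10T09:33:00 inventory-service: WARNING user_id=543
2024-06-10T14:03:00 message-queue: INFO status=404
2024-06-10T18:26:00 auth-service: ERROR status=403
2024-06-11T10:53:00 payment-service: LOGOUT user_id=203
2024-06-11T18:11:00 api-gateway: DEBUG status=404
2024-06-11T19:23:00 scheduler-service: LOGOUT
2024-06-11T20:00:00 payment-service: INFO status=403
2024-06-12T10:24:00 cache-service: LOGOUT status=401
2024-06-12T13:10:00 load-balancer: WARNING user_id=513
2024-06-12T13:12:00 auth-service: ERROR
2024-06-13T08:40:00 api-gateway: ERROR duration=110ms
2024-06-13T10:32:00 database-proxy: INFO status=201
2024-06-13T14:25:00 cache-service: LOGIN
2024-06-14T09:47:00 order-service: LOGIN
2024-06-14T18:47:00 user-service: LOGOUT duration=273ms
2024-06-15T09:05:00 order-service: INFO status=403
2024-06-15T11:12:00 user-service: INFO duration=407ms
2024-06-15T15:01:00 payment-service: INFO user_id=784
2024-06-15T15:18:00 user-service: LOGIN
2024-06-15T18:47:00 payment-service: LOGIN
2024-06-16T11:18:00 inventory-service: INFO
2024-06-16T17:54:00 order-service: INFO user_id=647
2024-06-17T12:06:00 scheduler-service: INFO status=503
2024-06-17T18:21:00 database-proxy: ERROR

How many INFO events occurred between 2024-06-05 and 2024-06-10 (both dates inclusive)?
8

To filter by date range:

1. Date range: 2024-06-05 through 2024-06-10, both dates inclusive
2. Filter for INFO events whose date falls in this range
3. Count matching events: 8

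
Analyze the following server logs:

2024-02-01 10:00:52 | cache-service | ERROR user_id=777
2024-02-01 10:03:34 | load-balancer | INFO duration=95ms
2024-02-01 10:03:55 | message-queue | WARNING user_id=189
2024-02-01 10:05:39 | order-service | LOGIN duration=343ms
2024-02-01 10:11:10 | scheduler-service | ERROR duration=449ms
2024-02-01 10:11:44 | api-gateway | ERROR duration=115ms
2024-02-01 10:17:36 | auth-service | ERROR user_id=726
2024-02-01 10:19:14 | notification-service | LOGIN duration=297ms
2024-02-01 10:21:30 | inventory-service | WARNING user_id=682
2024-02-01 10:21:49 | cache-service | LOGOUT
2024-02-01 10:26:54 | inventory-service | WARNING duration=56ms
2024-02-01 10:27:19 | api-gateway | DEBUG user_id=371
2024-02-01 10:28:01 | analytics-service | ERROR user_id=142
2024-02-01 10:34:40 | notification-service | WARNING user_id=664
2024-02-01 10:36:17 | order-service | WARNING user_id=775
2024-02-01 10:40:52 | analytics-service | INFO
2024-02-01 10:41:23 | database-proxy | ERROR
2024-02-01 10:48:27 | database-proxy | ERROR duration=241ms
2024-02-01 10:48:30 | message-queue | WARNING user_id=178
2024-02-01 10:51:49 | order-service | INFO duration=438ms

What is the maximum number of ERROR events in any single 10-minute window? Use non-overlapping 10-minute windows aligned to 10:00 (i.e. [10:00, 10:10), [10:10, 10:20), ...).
3

To find the burst window:

1. Divide the log period into non-overlapping 10-minute windows starting at 10:00
2. Count ERROR events in each window
3. Find the window with maximum count
4. Maximum events in a window: 3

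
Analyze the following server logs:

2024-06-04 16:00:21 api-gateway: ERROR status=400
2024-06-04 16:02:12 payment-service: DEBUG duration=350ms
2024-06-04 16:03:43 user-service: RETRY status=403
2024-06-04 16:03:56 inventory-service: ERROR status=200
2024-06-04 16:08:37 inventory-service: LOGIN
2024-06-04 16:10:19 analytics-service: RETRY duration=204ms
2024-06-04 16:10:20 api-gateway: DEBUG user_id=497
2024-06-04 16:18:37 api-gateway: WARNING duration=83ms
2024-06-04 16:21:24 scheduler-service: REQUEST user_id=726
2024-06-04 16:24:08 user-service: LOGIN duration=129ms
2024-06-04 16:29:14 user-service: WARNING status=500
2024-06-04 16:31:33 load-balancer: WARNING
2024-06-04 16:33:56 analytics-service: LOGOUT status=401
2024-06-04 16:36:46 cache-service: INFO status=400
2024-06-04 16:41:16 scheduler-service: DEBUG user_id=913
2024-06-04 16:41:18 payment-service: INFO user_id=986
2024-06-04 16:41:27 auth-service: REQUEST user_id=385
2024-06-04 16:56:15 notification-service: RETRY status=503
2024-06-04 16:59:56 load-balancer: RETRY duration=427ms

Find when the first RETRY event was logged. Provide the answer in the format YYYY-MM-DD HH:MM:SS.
2024-06-04 16:03:43

To find the first event:

1. Filter for all RETRY events
2. Sort by timestamp
3. Select the first one
4. Timestamp: 2024-06-04 16:03:43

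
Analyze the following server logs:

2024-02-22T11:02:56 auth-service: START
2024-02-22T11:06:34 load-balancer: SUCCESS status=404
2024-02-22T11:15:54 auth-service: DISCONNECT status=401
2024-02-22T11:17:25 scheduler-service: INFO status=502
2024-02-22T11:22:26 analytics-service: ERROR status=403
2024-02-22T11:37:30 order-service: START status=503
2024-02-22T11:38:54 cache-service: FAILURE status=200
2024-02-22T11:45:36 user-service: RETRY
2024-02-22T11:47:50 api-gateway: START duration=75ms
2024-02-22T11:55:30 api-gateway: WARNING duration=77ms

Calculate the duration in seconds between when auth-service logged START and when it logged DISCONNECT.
778

To find the time between events:

1. Locate the first START event for auth-service: 2024-02-22T11:02:56
2. Locate the first DISCONNECT event for auth-service: 2024-02-22T11:15:54
3. Calculate the difference: 2024-02-22T11:15:54 - 2024-02-22T11:02:56 = 778 seconds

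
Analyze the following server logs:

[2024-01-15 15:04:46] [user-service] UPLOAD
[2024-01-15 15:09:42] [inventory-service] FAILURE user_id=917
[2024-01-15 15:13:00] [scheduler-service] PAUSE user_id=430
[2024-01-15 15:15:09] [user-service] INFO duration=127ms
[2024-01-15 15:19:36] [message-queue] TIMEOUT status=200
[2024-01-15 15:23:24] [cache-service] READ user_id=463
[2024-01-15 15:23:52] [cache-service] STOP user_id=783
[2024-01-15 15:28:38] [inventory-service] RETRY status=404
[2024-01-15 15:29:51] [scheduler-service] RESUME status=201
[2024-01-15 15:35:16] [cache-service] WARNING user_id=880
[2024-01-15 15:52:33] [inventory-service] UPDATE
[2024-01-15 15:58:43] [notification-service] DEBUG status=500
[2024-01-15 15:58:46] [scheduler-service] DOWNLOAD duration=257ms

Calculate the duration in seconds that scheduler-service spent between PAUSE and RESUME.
1011

To calculate state duration:

1. Find PAUSE event for scheduler-service: 2024-01-15 15:13:00
2. Find RESUME event for scheduler-service: 2024-01-15 15:29:51
3. Calculate duration: 2024-01-15 15:29:51 - 2024-01-15 15:13:00 = 1011 seconds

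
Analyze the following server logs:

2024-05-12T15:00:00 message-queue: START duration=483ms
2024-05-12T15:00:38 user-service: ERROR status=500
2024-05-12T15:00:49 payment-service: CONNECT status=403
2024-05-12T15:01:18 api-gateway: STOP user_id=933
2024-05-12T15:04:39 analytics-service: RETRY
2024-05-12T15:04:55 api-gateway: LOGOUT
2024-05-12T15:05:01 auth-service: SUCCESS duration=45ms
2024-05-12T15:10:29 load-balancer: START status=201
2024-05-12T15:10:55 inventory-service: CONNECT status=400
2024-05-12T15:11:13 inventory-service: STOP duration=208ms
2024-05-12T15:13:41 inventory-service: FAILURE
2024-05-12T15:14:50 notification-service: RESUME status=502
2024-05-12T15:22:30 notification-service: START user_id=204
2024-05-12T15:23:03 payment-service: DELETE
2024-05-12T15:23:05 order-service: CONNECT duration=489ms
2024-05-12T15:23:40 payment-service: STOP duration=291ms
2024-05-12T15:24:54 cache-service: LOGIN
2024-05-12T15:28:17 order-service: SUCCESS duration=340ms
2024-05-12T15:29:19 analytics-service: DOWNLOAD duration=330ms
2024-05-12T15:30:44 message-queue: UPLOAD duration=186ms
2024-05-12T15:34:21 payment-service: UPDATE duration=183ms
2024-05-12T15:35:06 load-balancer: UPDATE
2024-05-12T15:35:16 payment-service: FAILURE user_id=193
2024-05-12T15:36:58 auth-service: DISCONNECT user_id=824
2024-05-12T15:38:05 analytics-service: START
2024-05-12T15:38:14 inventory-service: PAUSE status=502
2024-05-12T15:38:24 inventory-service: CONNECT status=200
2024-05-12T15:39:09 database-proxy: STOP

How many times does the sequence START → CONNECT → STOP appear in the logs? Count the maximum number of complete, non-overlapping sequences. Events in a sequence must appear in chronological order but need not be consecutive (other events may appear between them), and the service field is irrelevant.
4

To count sequences:

1. Look for pattern: START → CONNECT → STOP
2. Greedily scan the log in chronological order, matching each sequence element in turn (ignoring service)
3. Each time the full pattern completes, increment the count and restart matching from the next event
4. Complete non-overlapping sequences found: 4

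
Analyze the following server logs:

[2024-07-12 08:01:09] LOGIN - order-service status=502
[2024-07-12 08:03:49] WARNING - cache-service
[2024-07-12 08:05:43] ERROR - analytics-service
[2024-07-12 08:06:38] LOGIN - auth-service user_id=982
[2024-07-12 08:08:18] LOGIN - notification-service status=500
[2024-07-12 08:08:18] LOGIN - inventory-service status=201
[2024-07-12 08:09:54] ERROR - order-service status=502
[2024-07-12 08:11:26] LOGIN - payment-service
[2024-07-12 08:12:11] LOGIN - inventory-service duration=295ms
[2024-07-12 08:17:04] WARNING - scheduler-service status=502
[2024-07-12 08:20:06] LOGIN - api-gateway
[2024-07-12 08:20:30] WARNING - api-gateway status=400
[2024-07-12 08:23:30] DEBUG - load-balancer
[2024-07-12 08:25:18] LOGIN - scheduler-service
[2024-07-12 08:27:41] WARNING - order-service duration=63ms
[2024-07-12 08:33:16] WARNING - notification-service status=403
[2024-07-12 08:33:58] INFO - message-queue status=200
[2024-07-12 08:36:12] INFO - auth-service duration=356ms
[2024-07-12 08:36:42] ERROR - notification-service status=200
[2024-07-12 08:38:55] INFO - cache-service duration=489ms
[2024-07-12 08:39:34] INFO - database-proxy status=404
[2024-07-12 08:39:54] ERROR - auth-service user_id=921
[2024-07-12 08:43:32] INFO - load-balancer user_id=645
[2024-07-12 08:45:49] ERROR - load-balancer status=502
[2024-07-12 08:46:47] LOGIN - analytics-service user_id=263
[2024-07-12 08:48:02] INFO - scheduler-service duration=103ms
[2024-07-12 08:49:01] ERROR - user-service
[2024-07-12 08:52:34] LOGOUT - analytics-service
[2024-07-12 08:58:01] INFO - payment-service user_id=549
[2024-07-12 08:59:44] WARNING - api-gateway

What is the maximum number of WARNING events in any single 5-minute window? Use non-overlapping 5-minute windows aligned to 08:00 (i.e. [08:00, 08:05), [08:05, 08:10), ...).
1

To find the burst window:

1. Divide the log period into non-overlapping 5-minute windows starting at 08:00
2. Count WARNING events in each window
3. Find the window with maximum count
4. Maximum events in a window: 1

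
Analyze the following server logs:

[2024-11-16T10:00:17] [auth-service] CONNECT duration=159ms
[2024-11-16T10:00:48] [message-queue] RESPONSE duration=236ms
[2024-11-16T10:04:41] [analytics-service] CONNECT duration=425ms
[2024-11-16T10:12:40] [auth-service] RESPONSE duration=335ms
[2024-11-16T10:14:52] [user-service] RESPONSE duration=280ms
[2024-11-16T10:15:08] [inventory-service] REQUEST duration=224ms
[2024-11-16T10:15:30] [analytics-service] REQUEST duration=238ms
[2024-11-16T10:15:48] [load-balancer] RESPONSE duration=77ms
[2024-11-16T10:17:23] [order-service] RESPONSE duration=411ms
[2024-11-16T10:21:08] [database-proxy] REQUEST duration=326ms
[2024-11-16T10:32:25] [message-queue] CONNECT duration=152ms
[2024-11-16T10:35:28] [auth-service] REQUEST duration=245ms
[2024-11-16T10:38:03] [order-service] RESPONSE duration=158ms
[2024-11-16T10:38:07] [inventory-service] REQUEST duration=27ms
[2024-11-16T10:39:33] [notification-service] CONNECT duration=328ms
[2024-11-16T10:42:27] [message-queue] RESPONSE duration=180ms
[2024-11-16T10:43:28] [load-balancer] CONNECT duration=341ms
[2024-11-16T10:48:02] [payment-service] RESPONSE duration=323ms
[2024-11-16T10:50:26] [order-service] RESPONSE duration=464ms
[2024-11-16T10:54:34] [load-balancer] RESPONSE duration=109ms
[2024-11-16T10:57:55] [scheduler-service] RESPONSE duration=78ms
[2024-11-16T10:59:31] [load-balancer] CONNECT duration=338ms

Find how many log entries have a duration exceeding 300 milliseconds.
9

To count timeouts:

1. Threshold: 300ms
2. Extract duration from each log entry
3. Count entries where duration > 300
4. Timeout count: 9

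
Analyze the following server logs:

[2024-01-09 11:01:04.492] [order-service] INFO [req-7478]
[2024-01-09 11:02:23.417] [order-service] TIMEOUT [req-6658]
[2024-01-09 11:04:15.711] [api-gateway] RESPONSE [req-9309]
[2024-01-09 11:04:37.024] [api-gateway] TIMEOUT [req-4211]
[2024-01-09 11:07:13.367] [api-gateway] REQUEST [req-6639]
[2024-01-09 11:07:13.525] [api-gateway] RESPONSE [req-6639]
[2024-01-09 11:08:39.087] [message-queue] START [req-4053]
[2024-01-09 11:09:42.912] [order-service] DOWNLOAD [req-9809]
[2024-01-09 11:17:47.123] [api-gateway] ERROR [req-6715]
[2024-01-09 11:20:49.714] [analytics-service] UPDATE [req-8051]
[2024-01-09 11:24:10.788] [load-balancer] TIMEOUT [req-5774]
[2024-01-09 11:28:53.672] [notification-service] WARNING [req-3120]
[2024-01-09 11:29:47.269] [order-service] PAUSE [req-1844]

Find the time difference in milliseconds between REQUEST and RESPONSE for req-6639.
158

To calculate latency:

1. Find REQUEST with id req-6639: 2024-01-09 11:07:13.367
2. Find RESPONSE with id req-6639: 2024-01-09 11:07:13.525
3. Latency: 2024-01-09 11:07:13.525 - 2024-01-09 11:07:13.367 = 158ms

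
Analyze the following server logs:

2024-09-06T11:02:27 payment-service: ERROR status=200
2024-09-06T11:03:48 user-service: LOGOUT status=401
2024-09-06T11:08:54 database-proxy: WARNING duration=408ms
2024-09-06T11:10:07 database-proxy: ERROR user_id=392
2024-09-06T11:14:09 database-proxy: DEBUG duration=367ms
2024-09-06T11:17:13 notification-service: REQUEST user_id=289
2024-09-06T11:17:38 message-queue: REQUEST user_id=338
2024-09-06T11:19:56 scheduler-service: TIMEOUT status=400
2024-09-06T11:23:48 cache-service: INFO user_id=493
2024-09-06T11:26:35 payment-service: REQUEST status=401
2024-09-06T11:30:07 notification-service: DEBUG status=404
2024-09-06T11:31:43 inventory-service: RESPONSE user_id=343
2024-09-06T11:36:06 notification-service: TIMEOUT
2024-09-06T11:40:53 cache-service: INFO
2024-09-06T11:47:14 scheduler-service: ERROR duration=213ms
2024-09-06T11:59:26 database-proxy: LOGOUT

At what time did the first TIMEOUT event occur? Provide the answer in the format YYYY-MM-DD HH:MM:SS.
2024-09-06 11:19:56

To find the first event:

1. Filter for all TIMEOUT events
2. Sort by timestamp
3. Select the first one
4. Timestamp: 2024-09-06 11:19:56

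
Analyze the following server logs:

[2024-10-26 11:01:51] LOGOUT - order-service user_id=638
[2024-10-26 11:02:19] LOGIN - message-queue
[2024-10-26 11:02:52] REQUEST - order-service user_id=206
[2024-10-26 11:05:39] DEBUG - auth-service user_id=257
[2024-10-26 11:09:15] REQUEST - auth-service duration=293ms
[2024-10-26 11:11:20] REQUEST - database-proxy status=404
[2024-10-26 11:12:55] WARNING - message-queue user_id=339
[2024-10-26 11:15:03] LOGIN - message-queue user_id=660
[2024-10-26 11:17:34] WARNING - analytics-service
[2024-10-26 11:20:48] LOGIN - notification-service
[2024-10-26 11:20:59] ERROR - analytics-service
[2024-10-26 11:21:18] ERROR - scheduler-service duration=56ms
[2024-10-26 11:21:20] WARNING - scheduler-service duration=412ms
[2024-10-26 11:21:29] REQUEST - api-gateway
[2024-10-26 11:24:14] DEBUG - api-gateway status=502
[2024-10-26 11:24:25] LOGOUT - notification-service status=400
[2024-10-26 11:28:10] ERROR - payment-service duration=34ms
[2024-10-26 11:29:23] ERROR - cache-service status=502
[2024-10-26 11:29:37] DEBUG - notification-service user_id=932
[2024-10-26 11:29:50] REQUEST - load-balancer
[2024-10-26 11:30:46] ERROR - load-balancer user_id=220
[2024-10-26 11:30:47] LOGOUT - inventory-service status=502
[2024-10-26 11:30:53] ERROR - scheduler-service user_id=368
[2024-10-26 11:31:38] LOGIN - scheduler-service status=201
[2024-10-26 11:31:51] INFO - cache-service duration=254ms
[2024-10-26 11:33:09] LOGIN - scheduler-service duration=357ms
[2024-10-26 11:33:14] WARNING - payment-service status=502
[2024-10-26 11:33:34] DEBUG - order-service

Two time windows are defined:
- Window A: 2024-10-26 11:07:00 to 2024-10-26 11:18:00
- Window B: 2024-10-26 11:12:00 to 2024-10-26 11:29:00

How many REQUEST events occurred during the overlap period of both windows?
0

To find overlap events:

1. Window A: 2024-10-26 11:07:00 to 2024-10-26 11:18:00
2. Window B: 2024-10-26 11:12:00 to 2024-10-26 11:29:00
3. Overlap period: 2024-10-26 11:12:00 to 2024-10-26 11:18:00
4. Count REQUEST events in overlap: 0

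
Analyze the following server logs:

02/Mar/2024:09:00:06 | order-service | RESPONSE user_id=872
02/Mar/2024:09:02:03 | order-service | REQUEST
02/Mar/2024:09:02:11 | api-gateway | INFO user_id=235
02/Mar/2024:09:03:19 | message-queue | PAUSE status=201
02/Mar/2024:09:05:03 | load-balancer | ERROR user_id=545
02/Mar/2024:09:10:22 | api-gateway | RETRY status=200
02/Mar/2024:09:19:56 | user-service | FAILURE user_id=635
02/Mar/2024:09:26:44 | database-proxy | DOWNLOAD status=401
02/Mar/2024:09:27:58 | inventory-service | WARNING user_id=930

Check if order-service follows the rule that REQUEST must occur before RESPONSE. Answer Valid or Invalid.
Invalid

To validate ordering:

1. Required order: REQUEST → RESPONSE
2. Rule: REQUEST must occur before RESPONSE
3. Check actual order of events for order-service
4. Result: Invalid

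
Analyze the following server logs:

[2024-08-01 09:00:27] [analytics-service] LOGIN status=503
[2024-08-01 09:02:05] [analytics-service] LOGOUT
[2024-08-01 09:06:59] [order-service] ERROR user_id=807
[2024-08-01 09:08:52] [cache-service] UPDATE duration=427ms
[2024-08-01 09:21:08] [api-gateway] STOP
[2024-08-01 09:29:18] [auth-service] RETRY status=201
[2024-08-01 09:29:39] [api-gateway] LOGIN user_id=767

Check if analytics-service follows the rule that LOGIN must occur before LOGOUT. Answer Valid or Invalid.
Valid

To validate ordering:

1. Required order: LOGIN → LOGOUT
2. Rule: LOGIN must occur before LOGOUT
3. Check actual order of events for analytics-service
4. Result: Valid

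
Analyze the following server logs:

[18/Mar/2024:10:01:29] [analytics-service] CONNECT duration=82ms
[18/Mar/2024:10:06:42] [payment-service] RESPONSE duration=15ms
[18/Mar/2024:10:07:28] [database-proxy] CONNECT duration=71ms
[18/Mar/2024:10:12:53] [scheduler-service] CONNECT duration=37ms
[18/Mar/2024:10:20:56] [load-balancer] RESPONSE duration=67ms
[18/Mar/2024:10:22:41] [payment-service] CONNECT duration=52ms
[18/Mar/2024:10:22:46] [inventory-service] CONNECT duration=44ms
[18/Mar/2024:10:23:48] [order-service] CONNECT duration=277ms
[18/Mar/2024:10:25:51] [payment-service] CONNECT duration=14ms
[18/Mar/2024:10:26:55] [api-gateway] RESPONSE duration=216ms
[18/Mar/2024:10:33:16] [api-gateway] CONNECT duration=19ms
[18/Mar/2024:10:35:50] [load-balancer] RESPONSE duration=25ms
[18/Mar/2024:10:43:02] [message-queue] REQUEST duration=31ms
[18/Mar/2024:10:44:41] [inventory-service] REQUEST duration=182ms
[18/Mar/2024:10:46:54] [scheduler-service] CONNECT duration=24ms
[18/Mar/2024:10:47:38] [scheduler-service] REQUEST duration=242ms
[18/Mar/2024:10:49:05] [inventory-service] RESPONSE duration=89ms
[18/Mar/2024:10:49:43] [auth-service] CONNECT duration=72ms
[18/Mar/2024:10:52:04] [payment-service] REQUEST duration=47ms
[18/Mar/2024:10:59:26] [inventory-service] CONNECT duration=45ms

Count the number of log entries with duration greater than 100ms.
4

To count timeouts:

1. Threshold: 100ms
2. Extract duration from each log entry
3. Count entries where duration > 100
4. Timeout count: 4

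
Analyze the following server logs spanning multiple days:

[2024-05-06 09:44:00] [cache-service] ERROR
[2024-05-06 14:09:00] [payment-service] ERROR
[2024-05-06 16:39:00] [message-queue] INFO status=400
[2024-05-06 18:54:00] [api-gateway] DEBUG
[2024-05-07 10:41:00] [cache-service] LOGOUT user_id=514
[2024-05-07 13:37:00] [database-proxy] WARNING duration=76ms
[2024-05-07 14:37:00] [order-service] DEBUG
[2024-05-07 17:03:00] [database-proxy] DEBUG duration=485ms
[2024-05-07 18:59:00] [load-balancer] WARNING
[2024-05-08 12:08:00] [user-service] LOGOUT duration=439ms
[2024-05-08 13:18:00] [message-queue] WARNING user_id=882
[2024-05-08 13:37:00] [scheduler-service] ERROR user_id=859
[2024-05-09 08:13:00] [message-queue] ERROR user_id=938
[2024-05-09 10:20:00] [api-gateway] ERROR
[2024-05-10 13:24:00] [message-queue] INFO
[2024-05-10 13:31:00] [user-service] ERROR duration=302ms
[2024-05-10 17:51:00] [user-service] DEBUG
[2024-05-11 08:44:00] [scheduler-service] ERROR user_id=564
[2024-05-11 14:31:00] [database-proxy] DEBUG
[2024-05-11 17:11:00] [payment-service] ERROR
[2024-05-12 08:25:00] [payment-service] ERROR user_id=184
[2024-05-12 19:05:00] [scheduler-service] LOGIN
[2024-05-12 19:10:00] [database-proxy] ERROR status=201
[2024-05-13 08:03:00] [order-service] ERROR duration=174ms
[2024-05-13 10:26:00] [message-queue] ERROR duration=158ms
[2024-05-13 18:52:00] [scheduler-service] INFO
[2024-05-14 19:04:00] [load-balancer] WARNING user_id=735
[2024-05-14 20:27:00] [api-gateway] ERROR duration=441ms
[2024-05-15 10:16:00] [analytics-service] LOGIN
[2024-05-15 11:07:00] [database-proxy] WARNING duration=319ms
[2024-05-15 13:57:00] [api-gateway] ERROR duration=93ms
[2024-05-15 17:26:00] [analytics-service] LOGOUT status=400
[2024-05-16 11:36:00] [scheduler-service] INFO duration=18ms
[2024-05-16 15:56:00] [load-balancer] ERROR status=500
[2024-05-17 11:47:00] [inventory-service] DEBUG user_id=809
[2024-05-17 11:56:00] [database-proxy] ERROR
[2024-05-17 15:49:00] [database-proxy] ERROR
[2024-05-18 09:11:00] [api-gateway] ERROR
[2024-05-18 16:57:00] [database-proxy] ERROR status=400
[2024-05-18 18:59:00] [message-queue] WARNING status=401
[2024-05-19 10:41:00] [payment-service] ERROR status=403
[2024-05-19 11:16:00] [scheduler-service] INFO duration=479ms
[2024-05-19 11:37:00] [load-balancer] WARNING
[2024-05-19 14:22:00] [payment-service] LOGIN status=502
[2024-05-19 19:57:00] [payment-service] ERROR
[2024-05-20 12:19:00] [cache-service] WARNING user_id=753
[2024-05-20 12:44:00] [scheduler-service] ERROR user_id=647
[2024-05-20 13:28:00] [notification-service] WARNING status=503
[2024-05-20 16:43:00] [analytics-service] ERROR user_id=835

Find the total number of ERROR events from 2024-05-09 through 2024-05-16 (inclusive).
12

To filter by date range:

1. Date range: 2024-05-09 through 2024-05-16, both dates inclusive
2. Filter for ERROR events whose date falls in this range
3. Count matching events: 12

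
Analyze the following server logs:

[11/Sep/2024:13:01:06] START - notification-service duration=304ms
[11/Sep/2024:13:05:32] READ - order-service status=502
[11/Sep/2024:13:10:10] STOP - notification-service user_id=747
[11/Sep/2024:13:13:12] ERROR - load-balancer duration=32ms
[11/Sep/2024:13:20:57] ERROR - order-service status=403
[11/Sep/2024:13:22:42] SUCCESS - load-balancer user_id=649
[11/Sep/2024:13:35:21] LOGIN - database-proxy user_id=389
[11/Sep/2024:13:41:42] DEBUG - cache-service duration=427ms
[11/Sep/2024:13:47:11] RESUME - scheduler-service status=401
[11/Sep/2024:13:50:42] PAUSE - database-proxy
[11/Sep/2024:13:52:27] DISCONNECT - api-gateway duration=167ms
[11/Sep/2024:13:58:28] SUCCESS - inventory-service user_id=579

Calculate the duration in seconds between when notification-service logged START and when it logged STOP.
544

To find the time between events:

1. Locate the first START event for notification-service: 11/Sep/2024:13:01:06
2. Locate the first STOP event for notification-service: 11/Sep/2024:13:10:10
3. Calculate the difference: 11/Sep/2024:13:10:10 - 11/Sep/2024:13:01:06 = 544 seconds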